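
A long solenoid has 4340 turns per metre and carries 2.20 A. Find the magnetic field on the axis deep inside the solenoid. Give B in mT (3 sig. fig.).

B ≈ 12.0 mT

Inside a long solenoid, B = μ₀nI with n = 4340 turns/m.
B = 4π×10⁻⁷ × 4340 × 2.20 = 1.20×10⁻² T.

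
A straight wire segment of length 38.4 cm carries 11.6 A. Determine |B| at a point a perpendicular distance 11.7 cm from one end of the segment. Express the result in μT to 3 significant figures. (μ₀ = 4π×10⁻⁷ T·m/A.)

For a finite straight segment, B = (μ₀I/4πd)(sinθ₁ + sinθ₂), where θ₁, θ₂ are the angles from the perpendicular to each end.
The perpendicular foot is at one end, so the two end-offsets along the wire are 0 and L = 0.384 m.
sinθ₁ = 0/√(0²+0.117²) = 0.0000; sinθ₂ = 0.384/√(0.384²+0.117²) = 0.9566.
B = (4π×10⁻⁷ × 11.6) / (4π × 0.117) × (0.0000 + 0.9566) = 9.48×10⁻⁶ T.

B ≈ 9.48 μT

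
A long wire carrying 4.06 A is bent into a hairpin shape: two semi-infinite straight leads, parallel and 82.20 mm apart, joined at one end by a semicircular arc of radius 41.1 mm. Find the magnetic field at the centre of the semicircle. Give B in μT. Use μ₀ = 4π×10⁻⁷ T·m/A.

The semicircular arc contributes B_arc = μ₀I·π/(4πR) = μ₀I/(4R) = 3.10×10⁻⁵ T.
Each semi-infinite lead is at perpendicular distance R = 0.0411 m from the centre, with the perpendicular foot at its near end, so it contributes μ₀I/(4πR); both point the same way, together 1.98×10⁻⁵ T.
Arc and leads all point the same direction: B = 3.10×10⁻⁵ + 1.98×10⁻⁵ = 5.08×10⁻⁵ T.

B ≈ 50.8 μT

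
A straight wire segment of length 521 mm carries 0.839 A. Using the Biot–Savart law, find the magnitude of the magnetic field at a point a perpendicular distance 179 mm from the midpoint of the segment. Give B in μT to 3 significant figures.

B ≈ 0.773 μT

For a finite straight segment, B = (μ₀I/4πd)(sinθ₁ + sinθ₂), where θ₁, θ₂ are the angles from the perpendicular to each end.
The perpendicular from the point meets the wire at its midpoint, so each end is L/2 = 0.2605 m away along the wire.
sinθ₁ = 0.2605/√(0.2605²+0.179²) = 0.8242; sinθ₂ = 0.2605/√(0.2605²+0.179²) = 0.8242.
B = (4π×10⁻⁷ × 0.839) / (4π × 0.179) × (0.8242 + 0.8242) = 7.73×10⁻⁷ T.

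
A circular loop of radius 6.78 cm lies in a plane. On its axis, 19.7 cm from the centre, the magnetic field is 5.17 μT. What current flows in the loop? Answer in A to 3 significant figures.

On the axis of a loop, B = μ₀IR²/[2(R²+z²)^(3/2)], so I = 2B(R²+z²)^(3/2)/(μ₀R²).
R² + z² = 0.004597 + 0.03881 = 0.04341 m²; raised to 3/2 gives 9.04×10⁻³ m³.
I = 2 × 5.17×10⁻⁶ × 9.04×10⁻³ / (1.26×10⁻⁶ × 0.004597) = 16.2 A.

I ≈ 16.2 A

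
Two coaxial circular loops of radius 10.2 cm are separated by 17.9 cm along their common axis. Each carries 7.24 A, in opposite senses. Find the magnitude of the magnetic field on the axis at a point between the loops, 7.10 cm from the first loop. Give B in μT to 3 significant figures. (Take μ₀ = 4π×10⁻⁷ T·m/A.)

Each loop contributes B = μ₀IR²/[2(R²+z²)^(3/2)] on the axis, with z measured from that loop.
Loop 1 (z = 0.071 m): B₁ = 2.47×10⁻⁵ T. Loop 2 (z = 0.108 m): B₂ = 1.44×10⁻⁵ T.
The fields oppose: B = |B₁ − B₂| = 1.02×10⁻⁵ T.

B ≈ 10.2 μT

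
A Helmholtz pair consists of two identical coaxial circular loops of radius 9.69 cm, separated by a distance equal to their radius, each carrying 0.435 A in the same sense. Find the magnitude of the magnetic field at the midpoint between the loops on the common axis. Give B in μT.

Each loop contributes B = μ₀IR²/[2(R²+z²)^(3/2)] on the axis, with z measured from that loop.
Loop 1 (z = 0.04845 m): B₁ = 2.02×10⁻⁶ T. Loop 2 (z = 0.04845 m): B₂ = 2.02×10⁻⁶ T.
The fields add: B = B₁ + B₂ = 4.04×10⁻⁶ T.

B ≈ 4.04 μT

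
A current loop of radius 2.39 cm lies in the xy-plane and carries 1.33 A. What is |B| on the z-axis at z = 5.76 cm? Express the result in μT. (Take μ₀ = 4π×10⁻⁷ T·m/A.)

B ≈ 1.97 μT

On the axis of a circular loop, B = μ₀IR² / [2(R²+z²)^(3/2)].
R² + z² = (0.0239)² + (0.0576)² = 0.003889 m², and (R²+z²)^(3/2) = 2.43×10⁻⁴ m³.
B = (4π×10⁻⁷ × 1.33 × 0.0005712) / (2 × 2.43×10⁻⁴) = 1.97×10⁻⁶ T.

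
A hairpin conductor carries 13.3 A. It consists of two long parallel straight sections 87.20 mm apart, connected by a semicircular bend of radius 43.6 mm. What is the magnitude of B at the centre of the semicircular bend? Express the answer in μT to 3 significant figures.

B ≈ 157 μT

The semicircular arc contributes B_arc = μ₀I·π/(4πR) = μ₀I/(4R) = 9.58×10⁻⁵ T.
Each semi-infinite lead is at perpendicular distance R = 0.0436 m from the centre, with the perpendicular foot at its near end, so it contributes μ₀I/(4πR); both point the same way, together 6.10×10⁻⁵ T.
Arc and leads all point the same direction: B = 9.58×10⁻⁵ + 6.10×10⁻⁵ = 1.57×10⁻⁴ T.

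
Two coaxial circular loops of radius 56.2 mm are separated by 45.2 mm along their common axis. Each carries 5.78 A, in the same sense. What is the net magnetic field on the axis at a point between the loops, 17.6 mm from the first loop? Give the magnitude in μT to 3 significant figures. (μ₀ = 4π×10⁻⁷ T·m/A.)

B ≈ 103 μT

Each loop contributes B = μ₀IR²/[2(R²+z²)^(3/2)] on the axis, with z measured from that loop.
Loop 1 (z = 0.0176 m): B₁ = 5.62×10⁻⁵ T. Loop 2 (z = 0.0276 m): B₂ = 4.67×10⁻⁵ T.
The fields add: B = B₁ + B₂ = 1.03×10⁻⁴ T.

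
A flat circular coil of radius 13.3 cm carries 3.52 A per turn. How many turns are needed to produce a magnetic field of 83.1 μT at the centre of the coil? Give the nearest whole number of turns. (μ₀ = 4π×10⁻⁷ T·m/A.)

N = 5

For an N-turn coil, B = Nμ₀I/(2R). A single turn gives B₁ = 1.66×10⁻⁵ T with R = 0.133 m.
N = B/B₁ = 8.31×10⁻⁵ / 1.66×10⁻⁵ = 5.00.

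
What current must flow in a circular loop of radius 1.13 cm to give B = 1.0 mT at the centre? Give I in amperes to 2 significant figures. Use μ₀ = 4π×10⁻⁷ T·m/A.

At the centre of a circular loop B = μ₀I/(2R), so I = 2RB/μ₀.
With R = 0.0113 m, I = 2 × 0.0113 × 1.00×10⁻³ / (4π×10⁻⁷) = 18.0 A.

I ≈ 18 A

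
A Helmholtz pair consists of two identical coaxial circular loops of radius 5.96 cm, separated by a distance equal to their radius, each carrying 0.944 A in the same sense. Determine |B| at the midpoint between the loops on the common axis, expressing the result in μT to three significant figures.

Each loop contributes B = μ₀IR²/[2(R²+z²)^(3/2)] on the axis, with z measured from that loop.
Loop 1 (z = 0.0298 m): B₁ = 7.12×10⁻⁶ T. Loop 2 (z = 0.0298 m): B₂ = 7.12×10⁻⁶ T.
The fields add: B = B₁ + B₂ = 1.42×10⁻⁵ T.

B ≈ 14.2 μT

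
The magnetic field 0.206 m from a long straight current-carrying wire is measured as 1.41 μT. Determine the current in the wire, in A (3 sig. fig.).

For a long straight wire B = μ₀I/(2πd), so I = 2πdB/μ₀.
I = 2π × 0.206 × 1.41×10⁻⁶ / (4π×10⁻⁷) = 1.45 A.

I ≈ 1.45 A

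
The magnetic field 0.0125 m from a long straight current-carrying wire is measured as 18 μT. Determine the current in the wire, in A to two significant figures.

For a long straight wire B = μ₀I/(2πd), so I = 2πdB/μ₀.
I = 2π × 0.0125 × 1.80×10⁻⁵ / (4π×10⁻⁷) = 1.12 A.

I ≈ 1.1 A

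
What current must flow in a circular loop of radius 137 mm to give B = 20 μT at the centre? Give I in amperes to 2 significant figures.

I ≈ 4.4 A

At the centre of a circular loop B = μ₀I/(2R), so I = 2RB/μ₀.
With R = 0.137 m, I = 2 × 0.137 × 2.00×10⁻⁵ / (4π×10⁻⁷) = 4.36 A.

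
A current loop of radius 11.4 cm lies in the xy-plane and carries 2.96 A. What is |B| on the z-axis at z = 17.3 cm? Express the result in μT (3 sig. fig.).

B ≈ 2.72 μT

On the axis of a circular loop, B = μ₀IR² / [2(R²+z²)^(3/2)].
R² + z² = (0.114)² + (0.173)² = 0.04293 m², and (R²+z²)^(3/2) = 8.89×10⁻³ m³.
B = (4π×10⁻⁷ × 2.96 × 0.013) / (2 × 8.89×10⁻³) = 2.72×10⁻⁶ T.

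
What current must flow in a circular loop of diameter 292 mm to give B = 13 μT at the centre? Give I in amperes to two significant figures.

At the centre of a circular loop B = μ₀I/(2R), so I = 2RB/μ₀.
With R = 0.146 m, I = 2 × 0.146 × 1.30×10⁻⁵ / (4π×10⁻⁷) = 3.02 A.

I ≈ 3.0 A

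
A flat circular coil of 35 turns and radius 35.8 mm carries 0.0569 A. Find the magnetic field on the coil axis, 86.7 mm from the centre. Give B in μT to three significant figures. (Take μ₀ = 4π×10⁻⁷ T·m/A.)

For an N-turn flat coil, B = Nμ₀IR²/[2(R²+z²)^(3/2)] with R = 0.0358 m, z = 0.0867 m.
B = 35 × 5.55×10⁻⁸ T = 1.94×10⁻⁶ T.

B ≈ 1.94 μT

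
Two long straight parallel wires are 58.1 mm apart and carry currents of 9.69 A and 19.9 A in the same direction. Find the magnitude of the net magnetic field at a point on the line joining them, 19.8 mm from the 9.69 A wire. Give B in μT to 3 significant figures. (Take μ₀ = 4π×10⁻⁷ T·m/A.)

Each long wire gives B = μ₀I/(2πd). Distances are d₁ = 0.0198 m and d₂ = 0.0383 m.
B₁ = 9.79×10⁻⁵ T, B₂ = 1.04×10⁻⁴ T.
Between parallel currents the two contributions point in opposite directions, so they subtract. B = |B₁ − B₂| = |9.79×10⁻⁵ − 1.04×10⁻⁴| = 6.04×10⁻⁶ T.

B ≈ 6.04 μT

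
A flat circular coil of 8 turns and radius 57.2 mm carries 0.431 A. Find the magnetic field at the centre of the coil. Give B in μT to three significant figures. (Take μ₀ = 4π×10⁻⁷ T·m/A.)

For an N-turn flat coil, B = Nμ₀I/(2R) with R = 0.0572 m.
B = 8 × 4.73×10⁻⁶ T = 3.79×10⁻⁵ T.

B ≈ 37.9 μT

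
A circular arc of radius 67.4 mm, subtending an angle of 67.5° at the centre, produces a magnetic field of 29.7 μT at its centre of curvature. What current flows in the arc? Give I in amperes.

I ≈ 17.0 A

For a circular arc, B = μ₀Iφ/(4πR) with φ in radians; here φ = 1.178 rad.
So I = 4πRB/(μ₀φ) = 4π × 0.0674 × 2.97×10⁻⁵ / (4π×10⁻⁷ × 1.178) = 17.0 A.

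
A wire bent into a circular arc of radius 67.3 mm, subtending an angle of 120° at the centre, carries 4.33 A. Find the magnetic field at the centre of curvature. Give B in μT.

B ≈ 13.5 μT

The Biot–Savart field of a circular arc at its centre is B = μ₀Iφ/(4πR), with φ = 2.094 rad.
B = (4π×10⁻⁷ × 4.33 × 2.094) / (4π × 0.0673) = 1.35×10⁻⁵ T.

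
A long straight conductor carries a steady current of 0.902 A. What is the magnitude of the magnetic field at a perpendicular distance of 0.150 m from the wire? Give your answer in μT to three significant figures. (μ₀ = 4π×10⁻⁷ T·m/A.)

B ≈ 1.20 μT

For an infinitely long straight wire, B = μ₀I/(2πd).
B = (4π×10⁻⁷ × 0.902) / (2π × 0.15) = 1.20×10⁻⁶ T.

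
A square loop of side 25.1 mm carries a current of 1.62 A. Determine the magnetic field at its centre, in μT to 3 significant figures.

Each side is a finite straight segment at perpendicular distance d = a/(2 tan(π/4)) = 0.01255 m from the centre, with end-angles ±π/4.
One side contributes B₁ = (μ₀I/4πd)·2 sin(π/4) = 1.83×10⁻⁵ T.
All 4 sides add in the same direction: B = 4 × 1.83×10⁻⁵ = 7.30×10⁻⁵ T.

B ≈ 73.0 μT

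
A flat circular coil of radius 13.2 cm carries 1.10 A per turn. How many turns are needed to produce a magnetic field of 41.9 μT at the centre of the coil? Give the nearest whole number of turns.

N = 8

For an N-turn coil, B = Nμ₀I/(2R). A single turn gives B₁ = 5.24×10⁻⁶ T with R = 0.132 m.
N = B/B₁ = 4.19×10⁻⁵ / 5.24×10⁻⁶ = 8.00.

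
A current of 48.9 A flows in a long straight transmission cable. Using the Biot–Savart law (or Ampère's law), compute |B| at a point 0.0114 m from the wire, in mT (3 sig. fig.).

For an infinitely long straight wire, B = μ₀I/(2πd).
B = (4π×10⁻⁷ × 48.9) / (2π × 0.0114) = 8.58×10⁻⁴ T.

B ≈ 0.858 mT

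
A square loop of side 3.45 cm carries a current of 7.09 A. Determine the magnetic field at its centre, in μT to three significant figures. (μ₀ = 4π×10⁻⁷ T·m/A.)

Each side is a finite straight segment at perpendicular distance d = a/(2 tan(π/4)) = 0.01725 m from the centre, with end-angles ±π/4.
One side contributes B₁ = (μ₀I/4πd)·2 sin(π/4) = 5.81×10⁻⁵ T.
All 4 sides add in the same direction: B = 4 × 5.81×10⁻⁵ = 2.33×10⁻⁴ T.

B ≈ 233 μT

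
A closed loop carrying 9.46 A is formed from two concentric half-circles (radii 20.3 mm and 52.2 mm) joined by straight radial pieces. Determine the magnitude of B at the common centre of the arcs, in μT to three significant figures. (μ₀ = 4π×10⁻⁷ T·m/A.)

The radial connectors point toward the centre, so dl × r̂ = 0 and they contribute nothing.
Each semicircle gives μ₀I/(4R): inner arc 1.46×10⁻⁴ T, outer arc 5.69×10⁻⁵ T.
The two arcs carry current in opposite angular senses, so their fields oppose: B = |1.46×10⁻⁴ − 5.69×10⁻⁵| = 8.95×10⁻⁵ T.

B ≈ 89.5 μT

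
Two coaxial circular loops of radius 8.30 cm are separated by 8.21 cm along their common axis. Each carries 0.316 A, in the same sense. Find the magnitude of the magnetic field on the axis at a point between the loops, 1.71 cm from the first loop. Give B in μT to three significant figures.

B ≈ 3.41 μT

Each loop contributes B = μ₀IR²/[2(R²+z²)^(3/2)] on the axis, with z measured from that loop.
Loop 1 (z = 0.0171 m): B₁ = 2.25×10⁻⁶ T. Loop 2 (z = 0.065 m): B₂ = 1.17×10⁻⁶ T.
The fields add: B = B₁ + B₂ = 3.41×10⁻⁶ T.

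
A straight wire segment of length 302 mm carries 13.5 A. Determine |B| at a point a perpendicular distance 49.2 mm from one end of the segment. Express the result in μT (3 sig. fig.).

B ≈ 27.1 μT

For a finite straight segment, B = (μ₀I/4πd)(sinθ₁ + sinθ₂), where θ₁, θ₂ are the angles from the perpendicular to each end.
The perpendicular foot is at one end, so the two end-offsets along the wire are 0 and L = 0.302 m.
sinθ₁ = 0/√(0²+0.0492²) = 0.0000; sinθ₂ = 0.302/√(0.302²+0.0492²) = 0.9870.
B = (4π×10⁻⁷ × 13.5) / (4π × 0.0492) × (0.0000 + 0.9870) = 2.71×10⁻⁵ T.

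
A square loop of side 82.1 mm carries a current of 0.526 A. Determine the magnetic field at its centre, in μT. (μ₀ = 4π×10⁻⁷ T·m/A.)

Each side is a finite straight segment at perpendicular distance d = a/(2 tan(π/4)) = 0.04105 m from the centre, with end-angles ±π/4.
One side contributes B₁ = (μ₀I/4πd)·2 sin(π/4) = 1.81×10⁻⁶ T.
All 4 sides add in the same direction: B = 4 × 1.81×10⁻⁶ = 7.25×10⁻⁶ T.

B ≈ 7.25 μT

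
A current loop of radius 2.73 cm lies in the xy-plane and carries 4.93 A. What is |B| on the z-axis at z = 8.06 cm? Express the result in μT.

On the axis of a circular loop, B = μ₀IR² / [2(R²+z²)^(3/2)].
R² + z² = (0.0273)² + (0.0806)² = 0.007242 m², and (R²+z²)^(3/2) = 6.16×10⁻⁴ m³.
B = (4π×10⁻⁷ × 4.93 × 0.0007453) / (2 × 6.16×10⁻⁴) = 3.75×10⁻⁶ T.

B ≈ 3.75 μT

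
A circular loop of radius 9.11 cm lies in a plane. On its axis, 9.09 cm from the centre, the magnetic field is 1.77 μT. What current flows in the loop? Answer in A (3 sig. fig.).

I ≈ 0.723 A

On the axis of a loop, B = μ₀IR²/[2(R²+z²)^(3/2)], so I = 2B(R²+z²)^(3/2)/(μ₀R²).
R² + z² = 0.008299 + 0.008263 = 0.01656 m²; raised to 3/2 gives 2.13×10⁻³ m³.
I = 2 × 1.77×10⁻⁶ × 2.13×10⁻³ / (1.26×10⁻⁶ × 0.008299) = 0.723 A.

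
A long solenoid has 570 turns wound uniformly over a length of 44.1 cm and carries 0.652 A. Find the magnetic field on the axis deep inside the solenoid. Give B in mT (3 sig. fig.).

Inside a long solenoid, B = μ₀nI with n = 1293 turns/m.
B = 4π×10⁻⁷ × 1293 × 0.652 = 1.06×10⁻³ T.

B ≈ 1.06 mT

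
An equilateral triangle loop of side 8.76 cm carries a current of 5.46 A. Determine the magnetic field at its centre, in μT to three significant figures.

Each side is a finite straight segment at perpendicular distance d = a/(2 tan(π/3)) = 0.02529 m from the centre, with end-angles ±π/3.
One side contributes B₁ = (μ₀I/4πd)·2 sin(π/3) = 3.74×10⁻⁵ T.
All 3 sides add in the same direction: B = 3 × 3.74×10⁻⁵ = 1.12×10⁻⁴ T.

B ≈ 112 μT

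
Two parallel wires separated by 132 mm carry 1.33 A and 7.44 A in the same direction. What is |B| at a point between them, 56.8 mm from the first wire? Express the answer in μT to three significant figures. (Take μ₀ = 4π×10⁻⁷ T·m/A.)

B ≈ 15.1 μT

Each long wire gives B = μ₀I/(2πd). Distances are d₁ = 0.0568 m and d₂ = 0.0752 m.
B₁ = 4.68×10⁻⁶ T, B₂ = 1.98×10⁻⁵ T.
Between parallel currents the two contributions point in opposite directions, so they subtract. B = |B₁ − B₂| = |4.68×10⁻⁶ − 1.98×10⁻⁵| = 1.51×10⁻⁵ T.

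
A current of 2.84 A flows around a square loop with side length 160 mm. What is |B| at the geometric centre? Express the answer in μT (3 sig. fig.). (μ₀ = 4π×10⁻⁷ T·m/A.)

Each side is a finite straight segment at perpendicular distance d = a/(2 tan(π/4)) = 0.08 m from the centre, with end-angles ±π/4.
One side contributes B₁ = (μ₀I/4πd)·2 sin(π/4) = 5.02×10⁻⁶ T.
All 4 sides add in the same direction: B = 4 × 5.02×10⁻⁶ = 2.01×10⁻⁵ T.

B ≈ 20.1 μT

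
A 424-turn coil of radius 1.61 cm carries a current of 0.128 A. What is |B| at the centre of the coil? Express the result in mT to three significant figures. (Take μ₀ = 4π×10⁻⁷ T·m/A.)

For an N-turn flat coil, B = Nμ₀I/(2R) with R = 0.0161 m.
B = 424 × 5.00×10⁻⁶ T = 2.12×10⁻³ T.

B ≈ 2.12 mT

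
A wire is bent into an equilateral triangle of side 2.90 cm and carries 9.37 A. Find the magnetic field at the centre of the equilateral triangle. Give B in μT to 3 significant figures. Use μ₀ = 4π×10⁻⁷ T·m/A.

B ≈ 582 μT

Each side is a finite straight segment at perpendicular distance d = a/(2 tan(π/3)) = 0.008372 m from the centre, with end-angles ±π/3.
One side contributes B₁ = (μ₀I/4πd)·2 sin(π/3) = 1.94×10⁻⁴ T.
All 3 sides add in the same direction: B = 3 × 1.94×10⁻⁴ = 5.82×10⁻⁴ T.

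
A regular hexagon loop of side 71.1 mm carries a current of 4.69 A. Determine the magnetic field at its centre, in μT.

Each side is a finite straight segment at perpendicular distance d = a/(2 tan(π/6)) = 0.06157 m from the centre, with end-angles ±π/6.
One side contributes B₁ = (μ₀I/4πd)·2 sin(π/6) = 7.62×10⁻⁶ T.
All 6 sides add in the same direction: B = 6 × 7.62×10⁻⁶ = 4.57×10⁻⁵ T.

B ≈ 45.7 μT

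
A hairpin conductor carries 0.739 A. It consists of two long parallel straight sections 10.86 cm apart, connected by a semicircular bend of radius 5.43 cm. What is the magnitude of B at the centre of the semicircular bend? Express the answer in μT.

The semicircular arc contributes B_arc = μ₀I·π/(4πR) = μ₀I/(4R) = 4.28×10⁻⁶ T.
Each semi-infinite lead is at perpendicular distance R = 0.0543 m from the centre, with the perpendicular foot at its near end, so it contributes μ₀I/(4πR); both point the same way, together 2.72×10⁻⁶ T.
Arc and leads all point the same direction: B = 4.28×10⁻⁶ + 2.72×10⁻⁶ = 7.00×10⁻⁶ T.

B ≈ 7.00 μT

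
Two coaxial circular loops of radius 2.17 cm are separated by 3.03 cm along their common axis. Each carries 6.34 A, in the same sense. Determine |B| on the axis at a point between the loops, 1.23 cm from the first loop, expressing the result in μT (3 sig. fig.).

Each loop contributes B = μ₀IR²/[2(R²+z²)^(3/2)] on the axis, with z measured from that loop.
Loop 1 (z = 0.0123 m): B₁ = 1.21×10⁻⁴ T. Loop 2 (z = 0.018 m): B₂ = 8.37×10⁻⁵ T.
The fields add: B = B₁ + B₂ = 2.05×10⁻⁴ T.

B ≈ 205 μT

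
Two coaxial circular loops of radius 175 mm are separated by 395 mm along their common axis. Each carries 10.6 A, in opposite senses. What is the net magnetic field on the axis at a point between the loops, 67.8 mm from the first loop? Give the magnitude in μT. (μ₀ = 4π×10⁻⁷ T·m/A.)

Each loop contributes B = μ₀IR²/[2(R²+z²)^(3/2)] on the axis, with z measured from that loop.
Loop 1 (z = 0.0678 m): B₁ = 3.09×10⁻⁵ T. Loop 2 (z = 0.3272 m): B₂ = 3.99×10⁻⁶ T.
The fields oppose: B = |B₁ − B₂| = 2.69×10⁻⁵ T.

B ≈ 26.9 μT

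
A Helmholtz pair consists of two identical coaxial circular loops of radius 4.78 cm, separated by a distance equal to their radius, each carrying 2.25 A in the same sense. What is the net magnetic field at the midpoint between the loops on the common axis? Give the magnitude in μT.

Each loop contributes B = μ₀IR²/[2(R²+z²)^(3/2)] on the axis, with z measured from that loop.
Loop 1 (z = 0.0239 m): B₁ = 2.12×10⁻⁵ T. Loop 2 (z = 0.0239 m): B₂ = 2.12×10⁻⁵ T.
The fields add: B = B₁ + B₂ = 4.23×10⁻⁵ T.

B ≈ 42.3 μT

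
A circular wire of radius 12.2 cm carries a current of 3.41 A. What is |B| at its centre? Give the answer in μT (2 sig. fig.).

At the centre of a circular loop the Biot–Savart law gives B = μ₀I/(2R).
B = (4π×10⁻⁷ × 3.41) / (2 × 0.122) = 1.76×10⁻⁵ T.

B ≈ 18 μT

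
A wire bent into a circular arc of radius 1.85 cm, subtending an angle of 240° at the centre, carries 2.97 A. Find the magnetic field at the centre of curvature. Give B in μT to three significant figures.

B ≈ 67.2 μT

The Biot–Savart field of a circular arc at its centre is B = μ₀Iφ/(4πR), with φ = 4.189 rad.
B = (4π×10⁻⁷ × 2.97 × 4.189) / (4π × 0.0185) = 6.72×10⁻⁵ T.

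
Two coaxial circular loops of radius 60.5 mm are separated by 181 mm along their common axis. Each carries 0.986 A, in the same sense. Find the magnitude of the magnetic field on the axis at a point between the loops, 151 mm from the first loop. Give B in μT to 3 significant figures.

B ≈ 7.89 μT

Each loop contributes B = μ₀IR²/[2(R²+z²)^(3/2)] on the axis, with z measured from that loop.
Loop 1 (z = 0.151 m): B₁ = 5.27×10⁻⁷ T. Loop 2 (z = 0.03 m): B₂ = 7.36×10⁻⁶ T.
The fields add: B = B₁ + B₂ = 7.89×10⁻⁶ T.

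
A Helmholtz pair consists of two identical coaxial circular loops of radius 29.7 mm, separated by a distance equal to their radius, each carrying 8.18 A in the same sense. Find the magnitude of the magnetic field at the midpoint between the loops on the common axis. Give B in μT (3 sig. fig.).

Each loop contributes B = μ₀IR²/[2(R²+z²)^(3/2)] on the axis, with z measured from that loop.
Loop 1 (z = 0.01485 m): B₁ = 1.24×10⁻⁴ T. Loop 2 (z = 0.01485 m): B₂ = 1.24×10⁻⁴ T.
The fields add: B = B₁ + B₂ = 2.48×10⁻⁴ T.

B ≈ 248 μT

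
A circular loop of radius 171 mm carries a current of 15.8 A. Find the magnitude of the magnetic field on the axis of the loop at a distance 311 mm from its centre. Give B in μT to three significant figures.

B ≈ 6.49 μT

On the axis of a circular loop, B = μ₀IR² / [2(R²+z²)^(3/2)].
R² + z² = (0.171)² + (0.311)² = 0.126 m², and (R²+z²)^(3/2) = 4.47×10⁻² m³.
B = (4π×10⁻⁷ × 15.8 × 0.02924) / (2 × 4.47×10⁻²) = 6.49×10⁻⁶ T.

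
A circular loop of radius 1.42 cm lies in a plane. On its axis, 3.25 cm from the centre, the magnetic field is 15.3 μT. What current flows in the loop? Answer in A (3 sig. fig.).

On the axis of a loop, B = μ₀IR²/[2(R²+z²)^(3/2)], so I = 2B(R²+z²)^(3/2)/(μ₀R²).
R² + z² = 0.0002016 + 0.001056 = 0.001258 m²; raised to 3/2 gives 4.46×10⁻⁵ m³.
I = 2 × 1.53×10⁻⁵ × 4.46×10⁻⁵ / (1.26×10⁻⁶ × 0.0002016) = 5.39 A.

I ≈ 5.39 A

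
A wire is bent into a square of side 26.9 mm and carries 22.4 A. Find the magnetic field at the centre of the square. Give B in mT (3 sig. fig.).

B ≈ 0.942 mT

Each side is a finite straight segment at perpendicular distance d = a/(2 tan(π/4)) = 0.01345 m from the centre, with end-angles ±π/4.
One side contributes B₁ = (μ₀I/4πd)·2 sin(π/4) = 2.36×10⁻⁴ T.
All 4 sides add in the same direction: B = 4 × 2.36×10⁻⁴ = 9.42×10⁻⁴ T.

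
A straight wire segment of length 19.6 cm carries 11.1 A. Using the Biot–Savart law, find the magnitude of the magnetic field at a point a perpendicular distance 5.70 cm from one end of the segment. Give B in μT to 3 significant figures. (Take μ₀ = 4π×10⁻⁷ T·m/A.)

B ≈ 18.7 μT

For a finite straight segment, B = (μ₀I/4πd)(sinθ₁ + sinθ₂), where θ₁, θ₂ are the angles from the perpendicular to each end.
The perpendicular foot is at one end, so the two end-offsets along the wire are 0 and L = 0.196 m.
sinθ₁ = 0/√(0²+0.057²) = 0.0000; sinθ₂ = 0.196/√(0.196²+0.057²) = 0.9602.
B = (4π×10⁻⁷ × 11.1) / (4π × 0.057) × (0.0000 + 0.9602) = 1.87×10⁻⁵ T.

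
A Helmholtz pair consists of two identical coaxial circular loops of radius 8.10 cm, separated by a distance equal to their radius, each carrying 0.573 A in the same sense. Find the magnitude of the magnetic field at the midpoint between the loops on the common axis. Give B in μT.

B ≈ 6.36 μT

Each loop contributes B = μ₀IR²/[2(R²+z²)^(3/2)] on the axis, with z measured from that loop.
Loop 1 (z = 0.0405 m): B₁ = 3.18×10⁻⁶ T. Loop 2 (z = 0.0405 m): B₂ = 3.18×10⁻⁶ T.
The fields add: B = B₁ + B₂ = 6.36×10⁻⁶ T.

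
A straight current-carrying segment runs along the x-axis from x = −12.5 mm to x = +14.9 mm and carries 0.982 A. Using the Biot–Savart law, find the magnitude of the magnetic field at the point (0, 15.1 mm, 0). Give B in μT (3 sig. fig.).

B ≈ 8.71 μT

For a finite straight segment, B = (μ₀I/4πd)(sinθ₁ + sinθ₂), where θ₁, θ₂ are the angles from the perpendicular to each end.
The perpendicular distance is d = 0.0151 m; the end-offsets along the wire are a = 0.0125 m and b = 0.0149 m.
sinθ₁ = 0.0125/√(0.0125²+0.0151²) = 0.6377; sinθ₂ = 0.0149/√(0.0149²+0.0151²) = 0.7024.
B = (4π×10⁻⁷ × 0.982) / (4π × 0.0151) × (0.6377 + 0.7024) = 8.71×10⁻⁶ T.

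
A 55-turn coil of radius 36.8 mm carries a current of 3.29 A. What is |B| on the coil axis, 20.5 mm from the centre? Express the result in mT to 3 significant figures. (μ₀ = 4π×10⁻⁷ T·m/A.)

For an N-turn flat coil, B = Nμ₀IR²/[2(R²+z²)^(3/2)] with R = 0.0368 m, z = 0.0205 m.
B = 55 × 3.75×10⁻⁵ T = 2.06×10⁻³ T.

B ≈ 2.06 mT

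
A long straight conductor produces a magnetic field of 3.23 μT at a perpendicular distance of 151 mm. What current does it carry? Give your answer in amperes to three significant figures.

For a long straight wire B = μ₀I/(2πd), so I = 2πdB/μ₀.
I = 2π × 0.151 × 3.23×10⁻⁶ / (4π×10⁻⁷) = 2.44 A.

I ≈ 2.44 A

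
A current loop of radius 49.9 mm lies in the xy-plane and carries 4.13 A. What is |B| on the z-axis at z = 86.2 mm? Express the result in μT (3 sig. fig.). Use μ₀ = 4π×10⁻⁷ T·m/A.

On the axis of a circular loop, B = μ₀IR² / [2(R²+z²)^(3/2)].
R² + z² = (0.0499)² + (0.0862)² = 0.00992 m², and (R²+z²)^(3/2) = 9.88×10⁻⁴ m³.
B = (4π×10⁻⁷ × 4.13 × 0.00249) / (2 × 9.88×10⁻⁴) = 6.54×10⁻⁶ T.

B ≈ 6.54 μT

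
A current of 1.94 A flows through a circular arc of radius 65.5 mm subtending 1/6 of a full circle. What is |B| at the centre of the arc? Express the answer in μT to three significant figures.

B ≈ 3.10 μT

The Biot–Savart field of a circular arc at its centre is B = μ₀Iφ/(4πR), with φ = 1.047 rad.
B = (4π×10⁻⁷ × 1.94 × 1.047) / (4π × 0.0655) = 3.10×10⁻⁶ T.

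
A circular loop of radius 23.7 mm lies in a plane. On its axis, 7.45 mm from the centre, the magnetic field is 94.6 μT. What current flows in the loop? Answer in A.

I ≈ 4.11 A

On the axis of a loop, B = μ₀IR²/[2(R²+z²)^(3/2)], so I = 2B(R²+z²)^(3/2)/(μ₀R²).
R² + z² = 0.0005617 + 5.550×10⁻⁵ = 0.0006172 m²; raised to 3/2 gives 1.53×10⁻⁵ m³.
I = 2 × 9.46×10⁻⁵ × 1.53×10⁻⁵ / (1.26×10⁻⁶ × 0.0005617) = 4.11 A.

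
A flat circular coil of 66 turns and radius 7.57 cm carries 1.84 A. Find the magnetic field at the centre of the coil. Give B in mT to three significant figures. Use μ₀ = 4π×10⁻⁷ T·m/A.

For an N-turn flat coil, B = Nμ₀I/(2R) with R = 0.0757 m.
B = 66 × 1.53×10⁻⁵ T = 1.01×10⁻³ T.

B ≈ 1.01 mT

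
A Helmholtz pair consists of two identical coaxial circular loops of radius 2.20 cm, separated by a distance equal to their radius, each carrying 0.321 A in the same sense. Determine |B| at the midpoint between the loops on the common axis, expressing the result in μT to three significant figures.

Each loop contributes B = μ₀IR²/[2(R²+z²)^(3/2)] on the axis, with z measured from that loop.
Loop 1 (z = 0.011 m): B₁ = 6.56×10⁻⁶ T. Loop 2 (z = 0.011 m): B₂ = 6.56×10⁻⁶ T.
The fields add: B = B₁ + B₂ = 1.31×10⁻⁵ T.

B ≈ 13.1 μT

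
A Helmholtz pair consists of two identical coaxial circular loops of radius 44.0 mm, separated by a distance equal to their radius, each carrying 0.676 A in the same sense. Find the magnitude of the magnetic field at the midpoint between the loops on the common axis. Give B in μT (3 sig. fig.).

Each loop contributes B = μ₀IR²/[2(R²+z²)^(3/2)] on the axis, with z measured from that loop.
Loop 1 (z = 0.022 m): B₁ = 6.91×10⁻⁶ T. Loop 2 (z = 0.022 m): B₂ = 6.91×10⁻⁶ T.
The fields add: B = B₁ + B₂ = 1.38×10⁻⁵ T.

B ≈ 13.8 μT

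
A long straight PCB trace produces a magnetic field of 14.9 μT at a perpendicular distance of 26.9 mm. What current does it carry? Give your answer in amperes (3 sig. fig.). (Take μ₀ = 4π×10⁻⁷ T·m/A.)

For a long straight wire B = μ₀I/(2πd), so I = 2πdB/μ₀.
I = 2π × 0.0269 × 1.49×10⁻⁵ / (4π×10⁻⁷) = 2.00 A.

I ≈ 2.00 A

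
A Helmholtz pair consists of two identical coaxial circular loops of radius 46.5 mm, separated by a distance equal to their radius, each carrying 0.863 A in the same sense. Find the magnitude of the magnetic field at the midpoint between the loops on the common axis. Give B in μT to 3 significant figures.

Each loop contributes B = μ₀IR²/[2(R²+z²)^(3/2)] on the axis, with z measured from that loop.
Loop 1 (z = 0.02325 m): B₁ = 8.34×10⁻⁶ T. Loop 2 (z = 0.02325 m): B₂ = 8.34×10⁻⁶ T.
The fields add: B = B₁ + B₂ = 1.67×10⁻⁵ T.

B ≈ 16.7 μT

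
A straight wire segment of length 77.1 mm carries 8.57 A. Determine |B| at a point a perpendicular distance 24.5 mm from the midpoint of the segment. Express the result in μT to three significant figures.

For a finite straight segment, B = (μ₀I/4πd)(sinθ₁ + sinθ₂), where θ₁, θ₂ are the angles from the perpendicular to each end.
The perpendicular from the point meets the wire at its midpoint, so each end is L/2 = 0.03855 m away along the wire.
sinθ₁ = 0.03855/√(0.03855²+0.0245²) = 0.8440; sinθ₂ = 0.03855/√(0.03855²+0.0245²) = 0.8440.
B = (4π×10⁻⁷ × 8.57) / (4π × 0.0245) × (0.8440 + 0.8440) = 5.90×10⁻⁵ T.

B ≈ 59.0 μT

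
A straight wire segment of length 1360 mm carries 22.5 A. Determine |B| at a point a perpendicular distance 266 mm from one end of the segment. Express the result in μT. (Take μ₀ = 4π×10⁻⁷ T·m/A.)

B ≈ 8.30 μT

For a finite straight segment, B = (μ₀I/4πd)(sinθ₁ + sinθ₂), where θ₁, θ₂ are the angles from the perpendicular to each end.
The perpendicular foot is at one end, so the two end-offsets along the wire are 0 and L = 1.36 m.
sinθ₁ = 0/√(0²+0.266²) = 0.0000; sinθ₂ = 1.36/√(1.36²+0.266²) = 0.9814.
B = (4π×10⁻⁷ × 22.5) / (4π × 0.266) × (0.0000 + 0.9814) = 8.30×10⁻⁶ T.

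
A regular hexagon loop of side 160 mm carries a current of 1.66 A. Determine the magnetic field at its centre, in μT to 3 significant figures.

Each side is a finite straight segment at perpendicular distance d = a/(2 tan(π/6)) = 0.1386 m from the centre, with end-angles ±π/6.
One side contributes B₁ = (μ₀I/4πd)·2 sin(π/6) = 1.20×10⁻⁶ T.
All 6 sides add in the same direction: B = 6 × 1.20×10⁻⁶ = 7.19×10⁻⁶ T.

B ≈ 7.19 μT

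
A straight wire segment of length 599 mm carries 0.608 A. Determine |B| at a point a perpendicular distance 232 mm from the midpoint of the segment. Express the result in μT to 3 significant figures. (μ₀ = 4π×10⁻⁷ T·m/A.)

B ≈ 0.414 μT

For a finite straight segment, B = (μ₀I/4πd)(sinθ₁ + sinθ₂), where θ₁, θ₂ are the angles from the perpendicular to each end.
The perpendicular from the point meets the wire at its midpoint, so each end is L/2 = 0.2995 m away along the wire.
sinθ₁ = 0.2995/√(0.2995²+0.232²) = 0.7906; sinθ₂ = 0.2995/√(0.2995²+0.232²) = 0.7906.
B = (4π×10⁻⁷ × 0.608) / (4π × 0.232) × (0.7906 + 0.7906) = 4.14×10⁻⁷ T.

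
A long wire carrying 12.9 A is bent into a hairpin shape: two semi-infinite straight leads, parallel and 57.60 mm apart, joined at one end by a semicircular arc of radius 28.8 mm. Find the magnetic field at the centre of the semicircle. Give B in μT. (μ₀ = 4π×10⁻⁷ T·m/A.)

The semicircular arc contributes B_arc = μ₀I·π/(4πR) = μ₀I/(4R) = 1.41×10⁻⁴ T.
Each semi-infinite lead is at perpendicular distance R = 0.0288 m from the centre, with the perpendicular foot at its near end, so it contributes μ₀I/(4πR); both point the same way, together 8.96×10⁻⁵ T.
Arc and leads all point the same direction: B = 1.41×10⁻⁴ + 8.96×10⁻⁵ = 2.30×10⁻⁴ T.

B ≈ 230 μT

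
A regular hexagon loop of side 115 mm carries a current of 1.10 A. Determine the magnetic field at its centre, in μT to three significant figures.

B ≈ 6.63 μT

Each side is a finite straight segment at perpendicular distance d = a/(2 tan(π/6)) = 0.09959 m from the centre, with end-angles ±π/6.
One side contributes B₁ = (μ₀I/4πd)·2 sin(π/6) = 1.10×10⁻⁶ T.
All 6 sides add in the same direction: B = 6 × 1.10×10⁻⁶ = 6.63×10⁻⁶ T.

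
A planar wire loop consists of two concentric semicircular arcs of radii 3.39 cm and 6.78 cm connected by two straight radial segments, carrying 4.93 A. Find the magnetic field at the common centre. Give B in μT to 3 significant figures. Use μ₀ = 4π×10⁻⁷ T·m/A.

B ≈ 22.8 μT

The radial connectors point toward the centre, so dl × r̂ = 0 and they contribute nothing.
Each semicircle gives μ₀I/(4R): inner arc 4.57×10⁻⁵ T, outer arc 2.28×10⁻⁵ T.
The two arcs carry current in opposite angular senses, so their fields oppose: B = |4.57×10⁻⁵ − 2.28×10⁻⁵| = 2.28×10⁻⁵ T.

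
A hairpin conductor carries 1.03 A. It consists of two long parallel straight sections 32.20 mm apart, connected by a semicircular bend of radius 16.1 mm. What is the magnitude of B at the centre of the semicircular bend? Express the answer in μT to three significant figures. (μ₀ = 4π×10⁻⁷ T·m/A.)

B ≈ 32.9 μT

The semicircular arc contributes B_arc = μ₀I·π/(4πR) = μ₀I/(4R) = 2.01×10⁻⁵ T.
Each semi-infinite lead is at perpendicular distance R = 0.0161 m from the centre, with the perpendicular foot at its near end, so it contributes μ₀I/(4πR); both point the same way, together 1.28×10⁻⁵ T.
Arc and leads all point the same direction: B = 2.01×10⁻⁵ + 1.28×10⁻⁵ = 3.29×10⁻⁵ T.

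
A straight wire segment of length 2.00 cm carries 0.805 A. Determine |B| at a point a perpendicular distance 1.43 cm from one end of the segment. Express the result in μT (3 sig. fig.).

B ≈ 4.58 μT

For a finite straight segment, B = (μ₀I/4πd)(sinθ₁ + sinθ₂), where θ₁, θ₂ are the angles from the perpendicular to each end.
The perpendicular foot is at one end, so the two end-offsets along the wire are 0 and L = 0.02 m.
sinθ₁ = 0/√(0²+0.0143²) = 0.0000; sinθ₂ = 0.02/√(0.02²+0.0143²) = 0.8135.
B = (4π×10⁻⁷ × 0.805) / (4π × 0.0143) × (0.0000 + 0.8135) = 4.58×10⁻⁶ T.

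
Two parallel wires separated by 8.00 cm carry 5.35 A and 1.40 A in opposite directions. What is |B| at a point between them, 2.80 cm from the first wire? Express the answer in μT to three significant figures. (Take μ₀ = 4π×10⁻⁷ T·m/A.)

B ≈ 43.6 μT

Each long wire gives B = μ₀I/(2πd). Distances are d₁ = 0.028 m and d₂ = 0.052 m.
B₁ = 3.82×10⁻⁵ T, B₂ = 5.38×10⁻⁶ T.
Between antiparallel currents both contributions point the same way, so they add. B = B₁ + B₂ = 3.82×10⁻⁵ + 5.38×10⁻⁶ = 4.36×10⁻⁵ T.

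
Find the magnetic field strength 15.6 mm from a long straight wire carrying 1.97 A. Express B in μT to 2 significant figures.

For an infinitely long straight wire, B = μ₀I/(2πd).
B = (4π×10⁻⁷ × 1.97) / (2π × 0.0156) = 2.53×10⁻⁵ T.

B ≈ 25 μT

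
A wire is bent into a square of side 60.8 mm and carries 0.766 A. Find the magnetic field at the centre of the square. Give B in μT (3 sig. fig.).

B ≈ 14.3 μT

Each side is a finite straight segment at perpendicular distance d = a/(2 tan(π/4)) = 0.0304 m from the centre, with end-angles ±π/4.
One side contributes B₁ = (μ₀I/4πd)·2 sin(π/4) = 3.56×10⁻⁶ T.
All 4 sides add in the same direction: B = 4 × 3.56×10⁻⁶ = 1.43×10⁻⁵ T.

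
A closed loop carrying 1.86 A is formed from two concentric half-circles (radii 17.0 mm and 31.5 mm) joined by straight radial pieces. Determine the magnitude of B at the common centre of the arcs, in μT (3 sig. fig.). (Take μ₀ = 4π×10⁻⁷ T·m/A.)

The radial connectors point toward the centre, so dl × r̂ = 0 and they contribute nothing.
Each semicircle gives μ₀I/(4R): inner arc 3.44×10⁻⁵ T, outer arc 1.86×10⁻⁵ T.
The two arcs carry current in opposite angular senses, so their fields oppose: B = |3.44×10⁻⁵ − 1.86×10⁻⁵| = 1.58×10⁻⁵ T.

B ≈ 15.8 μT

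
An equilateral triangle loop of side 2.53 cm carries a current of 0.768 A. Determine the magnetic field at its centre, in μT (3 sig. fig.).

Each side is a finite straight segment at perpendicular distance d = a/(2 tan(π/3)) = 0.007303 m from the centre, with end-angles ±π/3.
One side contributes B₁ = (μ₀I/4πd)·2 sin(π/3) = 1.82×10⁻⁵ T.
All 3 sides add in the same direction: B = 3 × 1.82×10⁻⁵ = 5.46×10⁻⁵ T.

B ≈ 54.6 μT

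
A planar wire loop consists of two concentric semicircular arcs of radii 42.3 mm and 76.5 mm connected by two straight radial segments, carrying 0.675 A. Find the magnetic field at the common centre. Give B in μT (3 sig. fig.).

B ≈ 2.24 μT

The radial connectors point toward the centre, so dl × r̂ = 0 and they contribute nothing.
Each semicircle gives μ₀I/(4R): inner arc 5.01×10⁻⁶ T, outer arc 2.77×10⁻⁶ T.
The two arcs carry current in opposite angular senses, so their fields oppose: B = |5.01×10⁻⁶ − 2.77×10⁻⁶| = 2.24×10⁻⁶ T.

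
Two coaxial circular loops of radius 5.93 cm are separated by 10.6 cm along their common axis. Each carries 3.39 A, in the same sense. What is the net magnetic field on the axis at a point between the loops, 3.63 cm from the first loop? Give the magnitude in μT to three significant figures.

B ≈ 32.1 μT

Each loop contributes B = μ₀IR²/[2(R²+z²)^(3/2)] on the axis, with z measured from that loop.
Loop 1 (z = 0.0363 m): B₁ = 2.23×10⁻⁵ T. Loop 2 (z = 0.0697 m): B₂ = 9.77×10⁻⁶ T.
The fields add: B = B₁ + B₂ = 3.21×10⁻⁵ T.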